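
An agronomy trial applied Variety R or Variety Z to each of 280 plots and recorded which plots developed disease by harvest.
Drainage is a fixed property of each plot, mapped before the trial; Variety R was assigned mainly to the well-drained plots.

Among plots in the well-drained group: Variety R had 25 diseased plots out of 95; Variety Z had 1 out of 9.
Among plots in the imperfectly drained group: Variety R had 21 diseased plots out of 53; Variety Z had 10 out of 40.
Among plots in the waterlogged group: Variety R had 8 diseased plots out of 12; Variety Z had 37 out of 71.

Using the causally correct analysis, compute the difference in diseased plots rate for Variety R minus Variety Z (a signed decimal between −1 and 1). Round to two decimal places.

Variety Z is lower inside every field drainage stratum but Variety R is lower in aggregate. Whether to stratify depends on how field drainage relates to the variety.
Field drainage is set before the variety has any effect — it is not caused by the variety — and it independently drives the outcome. That makes it a confounder, so the causal comparison is within field drainage levels.
Adjusting over the population distribution of field drainage: 0.371·(0.263−0.111) + 0.332·(0.396−0.250) + 0.296·(0.667−0.521) = +0.148.

+0.15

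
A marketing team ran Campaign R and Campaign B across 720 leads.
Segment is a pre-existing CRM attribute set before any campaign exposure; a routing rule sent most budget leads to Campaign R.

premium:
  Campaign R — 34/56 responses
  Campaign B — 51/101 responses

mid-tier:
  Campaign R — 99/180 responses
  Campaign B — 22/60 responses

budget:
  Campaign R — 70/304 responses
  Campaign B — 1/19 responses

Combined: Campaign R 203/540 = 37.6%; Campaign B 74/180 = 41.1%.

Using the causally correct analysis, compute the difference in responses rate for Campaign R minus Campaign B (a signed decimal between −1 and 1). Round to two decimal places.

+0.16

Customer segment satisfies the back-door criterion: it is not a descendant of the campaign, and it blocks the spurious path from campaign to outcome. Adjusting for it (i.e., using the within-customer segment rates) gives the causal effect.
Adjusting over the population distribution of customer segment: 0.218·(0.607−0.505) + 0.333·(0.550−0.367) + 0.449·(0.230−0.053) = +0.163.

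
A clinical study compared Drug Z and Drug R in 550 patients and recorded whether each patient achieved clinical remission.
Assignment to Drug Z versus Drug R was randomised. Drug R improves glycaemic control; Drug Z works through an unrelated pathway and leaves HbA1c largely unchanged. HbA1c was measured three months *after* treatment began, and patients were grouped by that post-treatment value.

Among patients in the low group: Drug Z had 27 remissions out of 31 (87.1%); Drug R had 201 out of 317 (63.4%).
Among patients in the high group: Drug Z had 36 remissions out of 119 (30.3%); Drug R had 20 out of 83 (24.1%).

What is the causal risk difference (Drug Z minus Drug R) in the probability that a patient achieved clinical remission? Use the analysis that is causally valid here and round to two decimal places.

-0.13

Drug Z is higher inside every HbA1c stratum but Drug R is higher in aggregate. Whether to stratify depends on how HbA1c relates to the drug.
HbA1c is recorded after the drug and is itself shifted by it — it sits on the causal path from drug to outcome. Conditioning on a mediator would strip out part of the effect we want; the pooled comparison gives the total causal effect.
The causal difference is the pooled difference: 0.420 − 0.552 = -0.133.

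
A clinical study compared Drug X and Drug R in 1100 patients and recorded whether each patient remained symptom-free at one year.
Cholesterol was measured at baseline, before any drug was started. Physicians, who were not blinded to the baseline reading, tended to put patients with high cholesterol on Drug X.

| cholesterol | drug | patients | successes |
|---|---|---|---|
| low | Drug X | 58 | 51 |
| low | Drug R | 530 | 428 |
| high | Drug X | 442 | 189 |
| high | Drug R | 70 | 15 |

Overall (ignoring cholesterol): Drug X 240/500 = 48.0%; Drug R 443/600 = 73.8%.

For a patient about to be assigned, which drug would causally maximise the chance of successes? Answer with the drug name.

The imbalance in cholesterol arose from how patients were allocated, not from anything the drug did; and cholesterol independently affects the outcome. The pooled gap is confounded — condition on cholesterol.
Within each level — low: 87.9% vs 80.8%; high: 42.8% vs 21.4% — Drug X is higher every time.

Drug X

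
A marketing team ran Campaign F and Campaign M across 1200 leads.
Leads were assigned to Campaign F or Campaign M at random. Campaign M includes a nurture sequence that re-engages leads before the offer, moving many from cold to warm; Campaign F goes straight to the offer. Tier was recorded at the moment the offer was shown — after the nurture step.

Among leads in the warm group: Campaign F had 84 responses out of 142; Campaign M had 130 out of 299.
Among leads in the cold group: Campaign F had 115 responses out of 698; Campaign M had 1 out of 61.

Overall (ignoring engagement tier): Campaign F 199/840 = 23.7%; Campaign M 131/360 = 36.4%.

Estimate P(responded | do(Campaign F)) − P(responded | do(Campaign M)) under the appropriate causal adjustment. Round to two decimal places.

Engagement tier lies on the pathway campaign → engagement tier → outcome, so adjusting for it blocks the indirect effect. For the total causal effect of campaign, use the unadjusted pooled rates.
The causal difference is the pooled difference: 0.237 − 0.364 = -0.127.

-0.13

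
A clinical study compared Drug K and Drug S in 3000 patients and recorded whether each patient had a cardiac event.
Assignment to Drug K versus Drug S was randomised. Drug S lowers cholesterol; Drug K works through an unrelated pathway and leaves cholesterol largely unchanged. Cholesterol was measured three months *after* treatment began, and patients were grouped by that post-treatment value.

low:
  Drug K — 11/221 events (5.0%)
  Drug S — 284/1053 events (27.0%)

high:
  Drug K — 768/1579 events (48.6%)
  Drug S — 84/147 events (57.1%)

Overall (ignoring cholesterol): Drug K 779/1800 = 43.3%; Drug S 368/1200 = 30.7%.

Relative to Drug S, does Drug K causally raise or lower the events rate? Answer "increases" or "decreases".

increases

The distribution of cholesterol is itself part of what the drug does — it is an intermediate outcome. Holding it fixed would remove that part of the effect; the total effect is the pooled difference.
Pooled: Drug K 43.3% vs Drug S 30.7%; Drug S is lower overall.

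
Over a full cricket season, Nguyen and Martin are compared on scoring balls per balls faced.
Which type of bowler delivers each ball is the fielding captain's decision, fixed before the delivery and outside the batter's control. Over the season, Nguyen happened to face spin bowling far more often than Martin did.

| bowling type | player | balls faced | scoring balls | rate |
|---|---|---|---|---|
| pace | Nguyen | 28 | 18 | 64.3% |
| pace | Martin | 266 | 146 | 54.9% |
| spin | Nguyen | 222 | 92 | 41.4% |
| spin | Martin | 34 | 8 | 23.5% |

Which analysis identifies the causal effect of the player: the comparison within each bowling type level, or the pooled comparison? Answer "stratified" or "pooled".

stratified

The imbalance in bowling type arose from how balls faced were allocated, not from anything the player did; and bowling type independently affects the outcome. The pooled gap is confounded — condition on bowling type.
Within each level — pace: 64.3% vs 54.9%; spin: 41.4% vs 23.5% — Nguyen is higher every time.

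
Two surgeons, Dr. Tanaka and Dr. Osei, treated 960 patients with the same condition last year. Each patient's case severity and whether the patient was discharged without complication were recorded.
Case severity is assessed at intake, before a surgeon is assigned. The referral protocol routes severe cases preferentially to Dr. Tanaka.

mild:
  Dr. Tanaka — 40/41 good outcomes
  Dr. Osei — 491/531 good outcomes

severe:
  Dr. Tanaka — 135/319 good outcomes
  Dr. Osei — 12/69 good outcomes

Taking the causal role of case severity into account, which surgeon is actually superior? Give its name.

Dr. Tanaka

Case severity differs across surgeons for reasons unrelated to any effect of the surgeon itself, and it separately predicts the outcome — a classic confounder. We must compare within case severity levels.
Within each level — mild: 97.6% vs 92.5%; severe: 42.3% vs 17.4% — Dr. Tanaka is higher every time.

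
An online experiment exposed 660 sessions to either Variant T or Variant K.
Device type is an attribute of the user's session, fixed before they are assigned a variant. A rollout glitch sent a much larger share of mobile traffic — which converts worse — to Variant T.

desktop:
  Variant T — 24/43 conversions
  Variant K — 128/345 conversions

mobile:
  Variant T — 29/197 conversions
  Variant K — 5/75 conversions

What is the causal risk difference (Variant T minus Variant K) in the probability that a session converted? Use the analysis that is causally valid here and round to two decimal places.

Within every device type level Variant T has the higher rate, yet pooled Variant K does — Simpson's reversal.
Device type differs across variants for reasons unrelated to any effect of the variant itself, and it separately predicts the outcome — a classic confounder. We must compare within device type levels.
Adjusting over the population distribution of device type: 0.588·(0.558−0.371) + 0.412·(0.147−0.067) = +0.143.

+0.14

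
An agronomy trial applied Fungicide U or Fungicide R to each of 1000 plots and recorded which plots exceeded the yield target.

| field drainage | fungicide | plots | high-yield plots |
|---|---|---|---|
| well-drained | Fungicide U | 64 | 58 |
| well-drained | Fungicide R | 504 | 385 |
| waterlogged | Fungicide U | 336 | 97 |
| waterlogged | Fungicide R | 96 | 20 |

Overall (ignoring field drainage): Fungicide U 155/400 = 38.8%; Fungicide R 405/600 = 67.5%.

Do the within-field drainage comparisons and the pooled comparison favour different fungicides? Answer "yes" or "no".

Within each field drainage level (well-drained 90.6% vs 76.4%; waterlogged 28.9% vs 20.8%), Fungicide U has the higher rate every time. Pooled: 38.8% vs 67.5% — Fungicide R has the higher rate overall. The two comparisons disagree.

yes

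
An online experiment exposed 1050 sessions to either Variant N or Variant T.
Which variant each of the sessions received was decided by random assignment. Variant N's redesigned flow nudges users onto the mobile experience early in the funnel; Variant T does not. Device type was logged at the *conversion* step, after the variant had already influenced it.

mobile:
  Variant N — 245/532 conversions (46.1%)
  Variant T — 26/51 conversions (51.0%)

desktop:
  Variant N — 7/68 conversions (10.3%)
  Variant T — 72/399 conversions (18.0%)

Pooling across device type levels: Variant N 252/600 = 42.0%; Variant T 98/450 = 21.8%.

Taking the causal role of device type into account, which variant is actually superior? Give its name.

Variant N

Device type lies on the pathway variant → device type → outcome, so adjusting for it blocks the indirect effect. For the total causal effect of variant, use the unadjusted pooled rates.
Pooled: Variant N 42.0% vs Variant T 21.8%; Variant N is higher overall.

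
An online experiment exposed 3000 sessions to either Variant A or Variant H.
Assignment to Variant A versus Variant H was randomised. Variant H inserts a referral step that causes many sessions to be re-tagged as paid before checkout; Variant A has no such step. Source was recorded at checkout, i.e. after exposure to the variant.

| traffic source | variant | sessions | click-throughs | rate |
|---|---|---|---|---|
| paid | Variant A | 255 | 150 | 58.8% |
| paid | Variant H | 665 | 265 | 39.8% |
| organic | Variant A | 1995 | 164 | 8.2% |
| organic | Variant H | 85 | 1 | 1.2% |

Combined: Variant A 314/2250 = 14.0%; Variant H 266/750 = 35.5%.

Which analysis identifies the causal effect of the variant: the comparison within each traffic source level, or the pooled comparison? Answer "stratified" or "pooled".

The stratified and pooled comparisons disagree (Variant A wins within each traffic source; Variant H wins overall), so the answer turns on the causal role of traffic source.
Stratifying would compare variants among sessions the variants themselves sorted into traffic source groups — a form of selection on an intermediate. The unconditioned pooled rates give the total causal effect.
Pooled: Variant A 14.0% vs Variant H 35.5%; Variant H is higher overall.

pooled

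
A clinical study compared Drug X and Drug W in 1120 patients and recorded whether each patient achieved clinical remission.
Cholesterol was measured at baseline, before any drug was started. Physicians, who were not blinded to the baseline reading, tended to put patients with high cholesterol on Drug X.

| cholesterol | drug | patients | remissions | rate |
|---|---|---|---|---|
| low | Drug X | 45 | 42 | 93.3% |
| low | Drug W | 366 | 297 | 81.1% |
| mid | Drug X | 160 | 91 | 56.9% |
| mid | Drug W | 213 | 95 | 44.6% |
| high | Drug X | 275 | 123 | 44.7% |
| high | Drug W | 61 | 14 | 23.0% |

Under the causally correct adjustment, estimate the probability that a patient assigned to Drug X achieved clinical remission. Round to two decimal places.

The stratified and pooled comparisons disagree (Drug X wins within each cholesterol; Drug W wins overall), so the answer turns on the causal role of cholesterol.
Cholesterol satisfies the back-door criterion: it is not a descendant of the drug, and it blocks the spurious path from drug to outcome. Adjusting for it (i.e., using the within-cholesterol rates) gives the causal effect.
Standardising Drug X to the population cholesterol mix: 0.367·42/45 + 0.333·91/160 + 0.300·123/275 = 0.666.

0.67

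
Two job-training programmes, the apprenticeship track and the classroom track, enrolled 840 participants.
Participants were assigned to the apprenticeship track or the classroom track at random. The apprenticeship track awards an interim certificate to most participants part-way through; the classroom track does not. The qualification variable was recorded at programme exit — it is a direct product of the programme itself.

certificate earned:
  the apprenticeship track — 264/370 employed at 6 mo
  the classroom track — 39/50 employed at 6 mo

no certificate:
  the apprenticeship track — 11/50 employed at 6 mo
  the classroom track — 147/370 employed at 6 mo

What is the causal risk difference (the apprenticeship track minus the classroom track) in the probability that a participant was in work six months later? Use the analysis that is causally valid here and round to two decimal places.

+0.21

Because the programme influences qualification attained during the programme, qualification attained during the programme is a post-treatment mediator, not a confounder. Stratifying on it would bias the estimate; the causal effect is the crude pooled difference.
The causal difference is the pooled difference: 0.655 − 0.443 = +0.212.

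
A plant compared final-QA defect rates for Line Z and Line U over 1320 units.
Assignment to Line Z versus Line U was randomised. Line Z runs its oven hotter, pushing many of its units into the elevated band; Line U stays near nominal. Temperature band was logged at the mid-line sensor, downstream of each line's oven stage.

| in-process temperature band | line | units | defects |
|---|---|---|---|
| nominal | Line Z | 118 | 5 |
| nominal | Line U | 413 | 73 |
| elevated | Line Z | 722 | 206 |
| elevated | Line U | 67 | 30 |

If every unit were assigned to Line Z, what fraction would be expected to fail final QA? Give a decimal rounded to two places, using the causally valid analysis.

The stratified and pooled comparisons disagree (Line Z wins within each in-process temperature band; Line U wins overall), so the answer turns on the causal role of in-process temperature band.
In-process temperature band is downstream of the line. One should not condition on a consequence of treatment, so the overall rates are the right comparison.
So P(outcome | do(Line Z)) is just the pooled rate for Line Z: 211/840 = 0.251.

0.25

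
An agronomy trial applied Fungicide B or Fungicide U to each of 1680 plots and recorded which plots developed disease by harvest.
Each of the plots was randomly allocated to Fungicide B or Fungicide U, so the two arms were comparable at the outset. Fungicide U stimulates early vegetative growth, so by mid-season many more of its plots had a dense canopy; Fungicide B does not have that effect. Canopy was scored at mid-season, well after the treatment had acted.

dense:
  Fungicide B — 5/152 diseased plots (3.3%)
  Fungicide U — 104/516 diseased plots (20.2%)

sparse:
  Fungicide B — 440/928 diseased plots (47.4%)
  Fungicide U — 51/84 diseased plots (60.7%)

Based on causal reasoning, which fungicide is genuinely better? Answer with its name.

Within every mid-season canopy level Fungicide B has the lower rate, yet pooled Fungicide U does — Simpson's reversal.
Because the fungicide influences mid-season canopy, mid-season canopy is a post-treatment mediator, not a confounder. Stratifying on it would bias the estimate; the causal effect is the crude pooled difference.
Pooled: Fungicide B 41.2% vs Fungicide U 25.8%; Fungicide U is lower overall.

Fungicide U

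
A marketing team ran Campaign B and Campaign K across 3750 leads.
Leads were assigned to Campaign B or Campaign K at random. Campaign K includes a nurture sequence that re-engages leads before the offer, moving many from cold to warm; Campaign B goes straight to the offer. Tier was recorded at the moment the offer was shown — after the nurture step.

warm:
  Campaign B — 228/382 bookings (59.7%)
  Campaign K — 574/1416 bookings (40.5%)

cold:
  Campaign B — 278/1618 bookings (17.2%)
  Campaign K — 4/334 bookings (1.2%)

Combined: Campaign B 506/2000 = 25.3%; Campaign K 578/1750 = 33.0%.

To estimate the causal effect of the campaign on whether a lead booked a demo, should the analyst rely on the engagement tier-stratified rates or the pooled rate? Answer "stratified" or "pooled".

pooled

Within every engagement tier level Campaign B has the higher rate, yet pooled Campaign K does — Simpson's reversal.
Engagement tier lies on the pathway campaign → engagement tier → outcome, so adjusting for it blocks the indirect effect. For the total causal effect of campaign, use the unadjusted pooled rates.
Pooled: Campaign B 25.3% vs Campaign K 33.0%; Campaign K is higher overall.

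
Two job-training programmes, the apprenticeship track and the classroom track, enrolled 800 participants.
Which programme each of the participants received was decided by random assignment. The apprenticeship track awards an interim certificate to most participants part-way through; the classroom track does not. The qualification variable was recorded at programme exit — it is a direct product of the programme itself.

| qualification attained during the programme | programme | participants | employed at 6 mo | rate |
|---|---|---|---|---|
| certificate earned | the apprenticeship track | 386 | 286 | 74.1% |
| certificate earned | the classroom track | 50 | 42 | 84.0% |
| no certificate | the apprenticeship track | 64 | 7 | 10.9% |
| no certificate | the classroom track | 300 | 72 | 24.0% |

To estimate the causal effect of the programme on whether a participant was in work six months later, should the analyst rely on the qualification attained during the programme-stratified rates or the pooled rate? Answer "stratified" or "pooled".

pooled

Qualification attained during the programme is recorded after the programme and is itself shifted by it — it sits on the causal path from programme to outcome. Conditioning on a mediator would strip out part of the effect we want; the pooled comparison gives the total causal effect.
Pooled: the apprenticeship track 65.1% vs the classroom track 32.6%; the apprenticeship track is higher overall.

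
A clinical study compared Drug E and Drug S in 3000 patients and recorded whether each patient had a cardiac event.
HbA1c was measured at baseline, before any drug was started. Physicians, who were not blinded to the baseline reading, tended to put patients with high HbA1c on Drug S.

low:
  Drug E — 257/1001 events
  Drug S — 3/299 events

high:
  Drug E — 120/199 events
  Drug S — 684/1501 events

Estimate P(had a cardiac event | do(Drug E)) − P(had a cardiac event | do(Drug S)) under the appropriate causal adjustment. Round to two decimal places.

The HbA1c-specific comparison favours Drug S throughout, but the pooled figures favour Drug E. The question is whether to condition on HbA1c.
HbA1c satisfies the back-door criterion: it is not a descendant of the drug, and it blocks the spurious path from drug to outcome. Adjusting for it (i.e., using the within-HbA1c rates) gives the causal effect.
Adjusting over the population distribution of HbA1c: 0.433·(0.257−0.010) + 0.567·(0.603−0.456) = +0.190.

+0.19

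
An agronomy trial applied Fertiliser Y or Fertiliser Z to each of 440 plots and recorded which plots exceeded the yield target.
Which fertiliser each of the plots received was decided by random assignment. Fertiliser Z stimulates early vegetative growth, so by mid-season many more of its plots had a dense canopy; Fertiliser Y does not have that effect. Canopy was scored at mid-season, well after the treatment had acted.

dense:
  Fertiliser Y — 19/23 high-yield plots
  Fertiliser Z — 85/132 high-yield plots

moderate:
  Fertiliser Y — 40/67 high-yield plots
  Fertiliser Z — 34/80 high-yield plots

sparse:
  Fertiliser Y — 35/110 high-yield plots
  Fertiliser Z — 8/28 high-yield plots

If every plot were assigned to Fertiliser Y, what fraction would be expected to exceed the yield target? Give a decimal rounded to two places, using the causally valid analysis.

0.47

The stratified and pooled comparisons disagree (Fertiliser Y wins within each mid-season canopy; Fertiliser Z wins overall), so the answer turns on the causal role of mid-season canopy.
Because the fertiliser influences mid-season canopy, mid-season canopy is a post-treatment mediator, not a confounder. Stratifying on it would bias the estimate; the causal effect is the crude pooled difference.
So P(outcome | do(Fertiliser Y)) is just the pooled rate for Fertiliser Y: 94/200 = 0.470.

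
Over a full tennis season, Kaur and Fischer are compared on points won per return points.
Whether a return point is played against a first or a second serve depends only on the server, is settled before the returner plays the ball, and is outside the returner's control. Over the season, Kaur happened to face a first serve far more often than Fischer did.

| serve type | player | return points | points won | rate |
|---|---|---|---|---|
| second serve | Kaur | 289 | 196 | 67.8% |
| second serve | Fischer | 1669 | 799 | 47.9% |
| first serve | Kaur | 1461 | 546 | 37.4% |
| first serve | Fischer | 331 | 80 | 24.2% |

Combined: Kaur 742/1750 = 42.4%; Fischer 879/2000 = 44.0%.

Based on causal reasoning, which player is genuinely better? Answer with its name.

Here serve type is a common cause — it drives both which player a case falls under and the outcome. The crude comparison mixes populations; the stratum-specific rates are the causally relevant ones.
Within each level — second serve: 67.8% vs 47.9%; first serve: 37.4% vs 24.2% — Kaur is higher every time.

Kaur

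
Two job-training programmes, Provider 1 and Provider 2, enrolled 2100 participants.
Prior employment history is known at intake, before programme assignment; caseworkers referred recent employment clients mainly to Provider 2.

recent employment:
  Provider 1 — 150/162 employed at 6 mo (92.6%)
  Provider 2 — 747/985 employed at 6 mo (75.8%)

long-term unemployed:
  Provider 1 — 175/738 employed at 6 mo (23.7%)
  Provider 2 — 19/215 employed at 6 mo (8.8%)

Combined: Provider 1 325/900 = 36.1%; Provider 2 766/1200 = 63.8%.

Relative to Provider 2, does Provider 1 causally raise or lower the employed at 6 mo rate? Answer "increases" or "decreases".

increases

Prior employment history differs across programmes for reasons unrelated to any effect of the programme itself, and it separately predicts the outcome — a classic confounder. We must compare within prior employment history levels.
Within each level — recent employment: 92.6% vs 75.8%; long-term unemployed: 23.7% vs 8.8% — Provider 1 is higher every time.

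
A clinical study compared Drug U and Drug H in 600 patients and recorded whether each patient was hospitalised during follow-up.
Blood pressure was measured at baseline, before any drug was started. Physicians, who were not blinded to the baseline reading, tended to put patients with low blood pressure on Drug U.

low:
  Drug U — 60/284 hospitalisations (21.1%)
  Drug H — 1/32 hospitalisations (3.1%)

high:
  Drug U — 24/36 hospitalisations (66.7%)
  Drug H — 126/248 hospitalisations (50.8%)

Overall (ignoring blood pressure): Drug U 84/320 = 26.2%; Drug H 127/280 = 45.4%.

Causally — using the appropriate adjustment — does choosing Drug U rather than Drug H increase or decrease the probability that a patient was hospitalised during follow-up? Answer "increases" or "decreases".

Since blood pressure is a pre-existing factor (not a product of the drug) and it affects the outcome on its own, it is a confounder. The stratified rates, not the pooled rate, identify the causal effect.
Within each level — low: 21.1% vs 3.1%; high: 66.7% vs 50.8% — Drug H is lower every time.

increases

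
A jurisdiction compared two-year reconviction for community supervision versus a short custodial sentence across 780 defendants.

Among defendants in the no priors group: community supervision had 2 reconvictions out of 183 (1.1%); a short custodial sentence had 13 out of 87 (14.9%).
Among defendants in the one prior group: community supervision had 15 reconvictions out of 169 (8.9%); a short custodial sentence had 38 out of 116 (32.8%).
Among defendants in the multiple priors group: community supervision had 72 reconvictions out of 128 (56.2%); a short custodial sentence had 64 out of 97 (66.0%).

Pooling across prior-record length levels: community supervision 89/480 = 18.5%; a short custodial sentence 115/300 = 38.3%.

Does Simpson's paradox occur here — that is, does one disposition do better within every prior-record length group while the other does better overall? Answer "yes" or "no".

Within each prior-record length level (no priors 1.1% vs 14.9%; one prior 8.9% vs 32.8%; multiple priors 56.2% vs 66.0%), community supervision has the lower rate every time. Pooled: 18.5% vs 38.3% — community supervision has the lower rate overall. They agree.

no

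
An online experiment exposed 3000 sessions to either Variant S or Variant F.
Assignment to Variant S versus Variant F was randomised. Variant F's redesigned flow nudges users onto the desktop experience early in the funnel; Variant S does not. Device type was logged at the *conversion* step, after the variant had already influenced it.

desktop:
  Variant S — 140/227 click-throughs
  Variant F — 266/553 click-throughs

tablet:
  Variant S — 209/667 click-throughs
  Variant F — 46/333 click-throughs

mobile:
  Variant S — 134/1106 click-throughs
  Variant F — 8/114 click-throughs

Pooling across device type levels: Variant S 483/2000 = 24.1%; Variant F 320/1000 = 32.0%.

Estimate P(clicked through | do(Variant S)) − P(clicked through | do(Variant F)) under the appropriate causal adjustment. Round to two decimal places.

Device type is recorded after the variant and is itself shifted by it — it sits on the causal path from variant to outcome. Conditioning on a mediator would strip out part of the effect we want; the pooled comparison gives the total causal effect.
The causal difference is the pooled difference: 0.241 − 0.320 = -0.079.

-0.08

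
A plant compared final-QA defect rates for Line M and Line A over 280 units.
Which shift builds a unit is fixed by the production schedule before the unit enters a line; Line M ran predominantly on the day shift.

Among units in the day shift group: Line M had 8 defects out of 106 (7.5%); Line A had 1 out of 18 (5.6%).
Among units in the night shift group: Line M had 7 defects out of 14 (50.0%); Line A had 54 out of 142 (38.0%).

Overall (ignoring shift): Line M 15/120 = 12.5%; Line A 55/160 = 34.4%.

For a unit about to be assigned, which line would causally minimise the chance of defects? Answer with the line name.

Line A

Shift differs across lines for reasons unrelated to any effect of the line itself, and it separately predicts the outcome — a classic confounder. We must compare within shift levels.
Within each level — day shift: 7.5% vs 5.6%; night shift: 50.0% vs 38.0% — Line A is lower every time.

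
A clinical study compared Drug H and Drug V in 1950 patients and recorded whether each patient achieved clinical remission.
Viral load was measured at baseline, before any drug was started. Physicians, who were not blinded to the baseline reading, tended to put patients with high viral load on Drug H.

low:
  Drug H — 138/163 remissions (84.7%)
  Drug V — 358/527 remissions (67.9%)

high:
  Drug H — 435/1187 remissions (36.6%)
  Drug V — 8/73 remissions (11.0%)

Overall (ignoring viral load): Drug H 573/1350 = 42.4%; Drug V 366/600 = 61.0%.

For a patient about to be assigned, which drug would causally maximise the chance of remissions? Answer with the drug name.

Drug H

The viral load-specific comparison favours Drug H throughout, but the pooled figures favour Drug V. The question is whether to condition on viral load.
Viral load differs across drugs for reasons unrelated to any effect of the drug itself, and it separately predicts the outcome — a classic confounder. We must compare within viral load levels.
Within each level — low: 84.7% vs 67.9%; high: 36.6% vs 11.0% — Drug H is higher every time.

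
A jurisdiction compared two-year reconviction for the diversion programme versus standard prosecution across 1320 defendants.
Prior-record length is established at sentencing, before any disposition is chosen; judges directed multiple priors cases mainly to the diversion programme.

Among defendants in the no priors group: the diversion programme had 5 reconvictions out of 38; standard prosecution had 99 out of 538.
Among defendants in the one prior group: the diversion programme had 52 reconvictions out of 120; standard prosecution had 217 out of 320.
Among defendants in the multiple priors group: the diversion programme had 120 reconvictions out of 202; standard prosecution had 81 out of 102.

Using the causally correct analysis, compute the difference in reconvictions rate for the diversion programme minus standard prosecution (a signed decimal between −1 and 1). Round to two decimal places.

Prior-record length satisfies the back-door criterion: it is not a descendant of the disposition, and it blocks the spurious path from disposition to outcome. Adjusting for it (i.e., using the within-prior-record length rates) gives the causal effect.
Adjusting over the population distribution of prior-record length: 0.436·(0.132−0.184) + 0.333·(0.433−0.678) + 0.230·(0.594−0.794) = -0.151.

-0.15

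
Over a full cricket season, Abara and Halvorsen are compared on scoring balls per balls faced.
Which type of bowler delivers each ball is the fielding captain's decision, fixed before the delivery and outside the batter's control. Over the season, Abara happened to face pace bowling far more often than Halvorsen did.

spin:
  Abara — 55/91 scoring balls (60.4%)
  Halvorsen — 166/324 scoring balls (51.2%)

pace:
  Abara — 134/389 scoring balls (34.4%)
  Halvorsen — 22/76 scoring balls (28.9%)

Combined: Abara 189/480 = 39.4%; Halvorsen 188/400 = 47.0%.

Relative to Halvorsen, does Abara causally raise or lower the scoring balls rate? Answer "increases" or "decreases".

The bowling type-specific comparison favours Abara throughout, but the pooled figures favour Halvorsen. The question is whether to condition on bowling type.
Bowling type differs across players for reasons unrelated to any effect of the player itself, and it separately predicts the outcome — a classic confounder. We must compare within bowling type levels.
Within each level — spin: 60.4% vs 51.2%; pace: 34.4% vs 28.9% — Abara is higher every time.

increases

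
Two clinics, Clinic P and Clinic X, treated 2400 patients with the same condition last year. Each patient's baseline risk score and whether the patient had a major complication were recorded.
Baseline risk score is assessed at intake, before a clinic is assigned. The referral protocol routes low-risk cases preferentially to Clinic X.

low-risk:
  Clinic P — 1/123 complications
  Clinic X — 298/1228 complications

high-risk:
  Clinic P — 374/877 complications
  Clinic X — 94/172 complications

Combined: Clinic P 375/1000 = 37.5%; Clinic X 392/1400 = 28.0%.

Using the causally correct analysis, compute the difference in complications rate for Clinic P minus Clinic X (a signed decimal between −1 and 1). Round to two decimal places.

Within every baseline risk score level Clinic P has the lower rate, yet pooled Clinic X does — Simpson's reversal.
The imbalance in baseline risk score arose from how patients were allocated, not from anything the clinic did; and baseline risk score independently affects the outcome. The pooled gap is confounded — condition on baseline risk score.
Adjusting over the population distribution of baseline risk score: 0.563·(0.008−0.243) + 0.437·(0.426−0.547) = -0.185.

-0.18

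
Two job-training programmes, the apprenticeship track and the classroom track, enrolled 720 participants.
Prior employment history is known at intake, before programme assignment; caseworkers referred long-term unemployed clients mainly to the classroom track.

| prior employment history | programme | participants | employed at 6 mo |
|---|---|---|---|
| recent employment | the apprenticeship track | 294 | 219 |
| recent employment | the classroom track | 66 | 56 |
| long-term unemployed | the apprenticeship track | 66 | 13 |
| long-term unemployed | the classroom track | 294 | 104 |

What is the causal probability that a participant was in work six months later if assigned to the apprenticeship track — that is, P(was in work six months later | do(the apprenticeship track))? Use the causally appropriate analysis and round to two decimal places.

0.47

Since prior employment history is a pre-existing factor (not a product of the programme) and it affects the outcome on its own, it is a confounder. The stratified rates, not the pooled rate, identify the causal effect.
Standardising the apprenticeship track to the population prior employment history mix: 0.500·219/294 + 0.500·13/66 = 0.471.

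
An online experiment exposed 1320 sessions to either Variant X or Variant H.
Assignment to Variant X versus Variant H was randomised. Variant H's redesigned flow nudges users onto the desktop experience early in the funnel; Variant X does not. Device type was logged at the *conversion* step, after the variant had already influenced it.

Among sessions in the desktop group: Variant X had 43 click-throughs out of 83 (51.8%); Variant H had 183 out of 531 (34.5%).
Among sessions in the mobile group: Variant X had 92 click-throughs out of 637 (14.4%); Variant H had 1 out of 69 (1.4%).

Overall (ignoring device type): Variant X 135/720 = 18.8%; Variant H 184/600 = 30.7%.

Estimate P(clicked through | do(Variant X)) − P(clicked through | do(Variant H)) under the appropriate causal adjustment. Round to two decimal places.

Device type here is a post-treatment variable shaped by the variant; conditioning on it would introduce bias rather than remove it. The overall comparison is the causal one.
The causal difference is the pooled difference: 0.188 − 0.307 = -0.119.

-0.12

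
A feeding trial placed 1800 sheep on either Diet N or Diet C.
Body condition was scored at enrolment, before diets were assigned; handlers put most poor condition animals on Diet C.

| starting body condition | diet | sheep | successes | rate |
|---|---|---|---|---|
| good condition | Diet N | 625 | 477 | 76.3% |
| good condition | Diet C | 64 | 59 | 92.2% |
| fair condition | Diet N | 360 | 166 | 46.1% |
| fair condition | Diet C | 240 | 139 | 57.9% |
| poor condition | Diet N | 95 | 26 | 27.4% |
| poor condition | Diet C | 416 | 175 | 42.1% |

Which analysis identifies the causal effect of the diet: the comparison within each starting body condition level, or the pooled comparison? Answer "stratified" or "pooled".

Since starting body condition is a pre-existing factor (not a product of the diet) and it affects the outcome on its own, it is a confounder. The stratified rates, not the pooled rate, identify the causal effect.
Within each level — good condition: 76.3% vs 92.2%; fair condition: 46.1% vs 57.9%; poor condition: 27.4% vs 42.1% — Diet C is higher every time.

stratified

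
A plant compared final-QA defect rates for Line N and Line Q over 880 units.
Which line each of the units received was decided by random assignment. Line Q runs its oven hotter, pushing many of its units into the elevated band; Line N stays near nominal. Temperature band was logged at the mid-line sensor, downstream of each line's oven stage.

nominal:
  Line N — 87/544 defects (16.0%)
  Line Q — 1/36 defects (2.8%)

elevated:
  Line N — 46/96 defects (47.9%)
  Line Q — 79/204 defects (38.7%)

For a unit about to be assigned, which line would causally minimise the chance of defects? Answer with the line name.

Line N

Line Q is lower inside every in-process temperature band stratum but Line N is lower in aggregate. Whether to stratify depends on how in-process temperature band relates to the line.
The distribution of in-process temperature band is itself part of what the line does — it is an intermediate outcome. Holding it fixed would remove that part of the effect; the total effect is the pooled difference.
Pooled: Line N 20.8% vs Line Q 33.3%; Line N is lower overall.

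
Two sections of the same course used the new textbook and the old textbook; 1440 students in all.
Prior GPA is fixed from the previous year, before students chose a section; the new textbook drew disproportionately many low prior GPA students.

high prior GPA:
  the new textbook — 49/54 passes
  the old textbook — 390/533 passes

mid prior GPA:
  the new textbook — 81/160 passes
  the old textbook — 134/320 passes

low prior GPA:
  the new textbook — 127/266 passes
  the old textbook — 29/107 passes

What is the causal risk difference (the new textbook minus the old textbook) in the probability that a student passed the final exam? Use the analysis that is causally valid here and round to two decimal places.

Within every prior GPA band level the new textbook has the higher rate, yet pooled the old textbook does — Simpson's reversal.
Since prior GPA band is a pre-existing factor (not a product of the teaching method) and it affects the outcome on its own, it is a confounder. The stratified rates, not the pooled rate, identify the causal effect.
Adjusting over the population distribution of prior GPA band: 0.408·(0.907−0.732) + 0.333·(0.506−0.419) + 0.259·(0.477−0.271) = +0.154.

+0.15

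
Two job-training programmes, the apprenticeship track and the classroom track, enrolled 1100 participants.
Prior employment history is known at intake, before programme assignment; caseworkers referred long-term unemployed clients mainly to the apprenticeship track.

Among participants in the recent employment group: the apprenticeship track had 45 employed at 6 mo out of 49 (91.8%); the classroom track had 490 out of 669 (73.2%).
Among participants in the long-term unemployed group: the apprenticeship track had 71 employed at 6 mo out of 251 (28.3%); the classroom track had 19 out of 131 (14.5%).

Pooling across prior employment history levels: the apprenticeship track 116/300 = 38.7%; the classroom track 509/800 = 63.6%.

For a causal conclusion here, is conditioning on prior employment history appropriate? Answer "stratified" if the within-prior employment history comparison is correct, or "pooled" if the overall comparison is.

the apprenticeship track is higher inside every prior employment history stratum but the classroom track is higher in aggregate. Whether to stratify depends on how prior employment history relates to the programme.
Prior employment history is set before the programme has any effect — it is not caused by the programme — and it independently drives the outcome. That makes it a confounder, so the causal comparison is within prior employment history levels.
Within each level — recent employment: 91.8% vs 73.2%; long-term unemployed: 28.3% vs 14.5% — the apprenticeship track is higher every time.

stratified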